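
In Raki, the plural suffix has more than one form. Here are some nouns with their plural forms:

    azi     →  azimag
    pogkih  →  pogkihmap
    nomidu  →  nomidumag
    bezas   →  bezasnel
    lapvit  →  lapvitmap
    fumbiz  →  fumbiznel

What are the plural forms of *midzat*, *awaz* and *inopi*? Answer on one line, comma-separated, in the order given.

The alternation tracks the final sound of the stem — -nel when the stem ends in a sibilant (*bezas*, *fumbiz*); -map when the stem ends in a non-sibilant consonant (*pogkih*, *lapvit*); -mag when the stem ends in a vowel (*azi*, *nomidu*).
*midzat* — final sound /t/ (a non-sibilant consonant) → -map → *midzatmap*.
The final sound of *awaz* is /z/, which is a sibilant, so the suffix is -nel, giving *awaznel*.
Since the final sound of *inopi* is /i/ (a vowel), it takes -mag, giving *inopimag*.

midzatmap, awaznel, inopimag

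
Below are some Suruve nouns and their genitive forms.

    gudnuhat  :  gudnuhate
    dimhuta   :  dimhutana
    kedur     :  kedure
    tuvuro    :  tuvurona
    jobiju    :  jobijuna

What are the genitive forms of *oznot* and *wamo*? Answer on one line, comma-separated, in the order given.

The alternation tracks the final sound of the stem — -e when the stem ends in a consonant (*gudnuhat*, *kedur*); -na when the stem ends in a vowel (*dimhuta*, *tuvuro*, *jobiju*).
*oznot* — final sound /t/ (a consonant) → -e → *oznote*.
Since the final sound of *wamo* is /o/ (a vowel), it takes -na, giving *wamona*.

oznote, wamona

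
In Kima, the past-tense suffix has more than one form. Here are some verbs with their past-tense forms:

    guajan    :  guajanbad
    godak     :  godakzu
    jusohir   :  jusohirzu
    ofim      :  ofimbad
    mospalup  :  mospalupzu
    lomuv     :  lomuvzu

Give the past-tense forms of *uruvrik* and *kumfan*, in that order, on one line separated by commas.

The pattern is nasality of the final consonant: -bad when the stem ends in a nasal (*guajan*, *ofim*); -zu when the stem ends in a non-nasal consonant (*godak*, *jusohir*, *mospalup*, *lomuv*).
*uruvrik*: final consonant = /k/, non-nasal → -zu → *uruvrikzu*.
Since the final consonant of *kumfan* is /n/ (a nasal), it takes -bad, giving *kumfanbad*.

uruvrikzu, kumfanbad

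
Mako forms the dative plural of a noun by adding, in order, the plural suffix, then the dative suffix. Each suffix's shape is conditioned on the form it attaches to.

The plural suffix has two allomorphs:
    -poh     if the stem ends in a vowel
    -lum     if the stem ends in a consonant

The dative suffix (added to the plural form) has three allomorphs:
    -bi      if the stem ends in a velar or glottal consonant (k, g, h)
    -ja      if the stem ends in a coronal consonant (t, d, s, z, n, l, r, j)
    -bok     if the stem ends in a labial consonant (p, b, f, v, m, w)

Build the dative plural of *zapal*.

zapallumbok

The final sound of *zapal* is /l/, which is a consonant, so the plural suffix is -lum, giving *zapallum*.
The plural form *zapallum*: final consonant = /m/, labial → -bok → *zapallumbok*.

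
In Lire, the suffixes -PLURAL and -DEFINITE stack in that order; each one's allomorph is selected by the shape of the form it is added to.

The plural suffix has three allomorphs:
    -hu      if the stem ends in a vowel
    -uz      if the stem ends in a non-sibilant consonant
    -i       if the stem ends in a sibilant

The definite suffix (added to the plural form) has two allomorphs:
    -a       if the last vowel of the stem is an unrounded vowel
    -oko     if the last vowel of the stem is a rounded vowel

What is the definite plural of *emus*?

emusia

*emus* — final sound /s/ (a sibilant) → -i → *emusi*.
Since the last vowel of the plural form *emusi* is /i/ (an unrounded vowel), it takes -a, giving *emusia*.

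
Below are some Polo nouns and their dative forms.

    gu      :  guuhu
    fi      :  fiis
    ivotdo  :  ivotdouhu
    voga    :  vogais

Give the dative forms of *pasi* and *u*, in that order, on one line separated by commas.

Looking at the last vowel of each stem: -uhu when the last vowel of the stem is a rounded vowel (*gu*, *ivotdo*); -is when the last vowel of the stem is an unrounded vowel (*fi*, *voga*).
The last vowel of *pasi* is /i/, which is an unrounded vowel, so the suffix is -is, giving *pasiis*.
Since the last vowel of *u* is /u/ (a rounded vowel), it takes -uhu, giving *uuhu*.

pasiis, uuhu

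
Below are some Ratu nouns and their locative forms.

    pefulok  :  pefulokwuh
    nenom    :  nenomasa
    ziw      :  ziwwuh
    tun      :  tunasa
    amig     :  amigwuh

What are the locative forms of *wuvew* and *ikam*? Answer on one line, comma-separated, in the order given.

The suffix is conditioned by the final consonant: -asa when the stem ends in a nasal (*nenom*, *tun*); -wuh when the stem ends in a non-nasal consonant (*pefulok*, *ziw*, *amig*).
Since the final consonant of *wuvew* is /w/ (non-nasal), it takes -wuh, giving *wuvewwuh*.
*ikam* — final consonant /m/ (a nasal) → -asa → *ikamasa*.

wuvewwuh, ikamasa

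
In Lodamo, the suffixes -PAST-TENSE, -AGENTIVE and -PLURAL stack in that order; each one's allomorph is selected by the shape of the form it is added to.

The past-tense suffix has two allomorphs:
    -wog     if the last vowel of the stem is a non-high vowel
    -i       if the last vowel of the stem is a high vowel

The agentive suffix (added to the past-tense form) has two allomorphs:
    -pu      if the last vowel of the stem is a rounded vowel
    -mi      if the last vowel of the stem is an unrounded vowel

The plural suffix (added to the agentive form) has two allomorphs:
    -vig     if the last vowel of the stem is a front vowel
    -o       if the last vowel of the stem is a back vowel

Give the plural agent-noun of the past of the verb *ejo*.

ejowogpuo

*ejo*: last vowel = /o/, a non-high vowel → -wog → *ejowog*.
The last vowel of the past-tense form *ejowog* is /o/, which is a rounded vowel, so the agentive suffix is -pu, giving *ejowogpu*.
The agentive form *ejowogpu*: last vowel = /u/, a back vowel → -o → *ejowogpuo*.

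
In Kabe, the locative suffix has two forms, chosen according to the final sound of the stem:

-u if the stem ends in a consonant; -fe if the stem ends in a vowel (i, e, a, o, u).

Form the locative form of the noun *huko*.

*huko* — final sound /o/ (a vowel) → -fe → *hukofe*.

hukofe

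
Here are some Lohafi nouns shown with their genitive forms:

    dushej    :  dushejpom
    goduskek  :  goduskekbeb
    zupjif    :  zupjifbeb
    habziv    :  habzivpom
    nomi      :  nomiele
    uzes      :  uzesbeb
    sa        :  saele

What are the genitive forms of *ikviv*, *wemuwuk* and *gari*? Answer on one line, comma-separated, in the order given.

ikvivpom, wemuwukbeb, gariele

Looking at the final sound of each stem: -beb when the stem ends in a voiceless consonant (*goduskek*, *zupjif*, *uzes*); -pom when the stem ends in a voiced consonant (*dushej*, *habziv*); -ele when the stem ends in a vowel (*nomi*, *sa*).
The final sound of *ikviv* is /v/, which is a voiced consonant, so the suffix is -pom, giving *ikvivpom*.
The final sound of *wemuwuk* is /k/, which is a voiceless consonant, so the suffix is -beb, giving *wemuwukbeb*.
The final sound of *gari* is /i/, which is a vowel, so the suffix is -ele, giving *gariele*.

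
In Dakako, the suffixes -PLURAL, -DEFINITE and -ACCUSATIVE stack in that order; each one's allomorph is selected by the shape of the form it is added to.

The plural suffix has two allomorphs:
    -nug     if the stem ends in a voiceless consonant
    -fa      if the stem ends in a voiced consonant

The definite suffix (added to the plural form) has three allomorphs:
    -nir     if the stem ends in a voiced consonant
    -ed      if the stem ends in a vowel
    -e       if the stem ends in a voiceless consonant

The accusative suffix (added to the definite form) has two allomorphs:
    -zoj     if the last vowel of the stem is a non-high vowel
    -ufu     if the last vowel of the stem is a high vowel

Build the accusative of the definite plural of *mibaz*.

*mibaz* — final consonant /z/ (voiced) → -fa → *mibazfa*.
The final sound of the plural form *mibazfa* is /a/, which is a vowel, so the definite suffix is -ed, giving *mibazfaed*.
The last vowel of the definite form *mibazfaed* is /e/, which is a non-high vowel, so the accusative suffix is -zoj, giving *mibazfaedzoj*.

mibazfaedzoj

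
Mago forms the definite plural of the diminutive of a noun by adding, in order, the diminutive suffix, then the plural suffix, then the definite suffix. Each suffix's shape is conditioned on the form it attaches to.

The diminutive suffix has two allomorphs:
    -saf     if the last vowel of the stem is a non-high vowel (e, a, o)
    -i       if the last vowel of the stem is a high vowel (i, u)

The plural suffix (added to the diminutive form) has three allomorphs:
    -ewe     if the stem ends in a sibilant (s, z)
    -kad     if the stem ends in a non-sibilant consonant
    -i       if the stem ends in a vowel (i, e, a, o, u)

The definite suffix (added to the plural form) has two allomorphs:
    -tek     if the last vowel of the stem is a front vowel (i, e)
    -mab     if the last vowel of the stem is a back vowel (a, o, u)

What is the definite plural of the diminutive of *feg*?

The last vowel of *feg* is /e/, which is a non-high vowel, so the diminutive suffix is -saf, giving *fegsaf*.
Since the final sound of the diminutive form *fegsaf* is /f/ (a non-sibilant consonant), it takes -kad, giving *fegsafkad*.
The last vowel of the plural form *fegsafkad* is /a/, which is a back vowel, so the definite suffix is -mab, giving *fegsafkadmab*.

fegsafkadmab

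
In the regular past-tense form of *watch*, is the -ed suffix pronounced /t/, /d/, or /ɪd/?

/t/

The stem *watch* ends in a voiceless consonant other than /t/.
The -ed suffix is realized as /ɪd/ after /t, d/; as /t/ after other voiceless consonants; and as /d/ after other voiced sounds.
So -ed on *watch* is pronounced /t/.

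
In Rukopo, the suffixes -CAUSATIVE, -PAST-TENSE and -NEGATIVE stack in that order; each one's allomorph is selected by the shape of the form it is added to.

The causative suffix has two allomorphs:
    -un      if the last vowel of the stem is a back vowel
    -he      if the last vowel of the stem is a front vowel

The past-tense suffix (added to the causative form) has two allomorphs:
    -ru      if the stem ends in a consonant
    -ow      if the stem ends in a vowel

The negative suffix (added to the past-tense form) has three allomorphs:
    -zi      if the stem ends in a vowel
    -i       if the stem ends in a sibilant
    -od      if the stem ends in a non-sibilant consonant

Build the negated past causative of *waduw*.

*waduw*: last vowel = /u/, a back vowel → -un → *waduwun*.
The final sound of the causative form *waduwun* is /n/, which is a consonant, so the past-tense suffix is -ru, giving *waduwunru*.
Since the final sound of the past-tense form *waduwunru* is /u/ (a vowel), it takes -zi, giving *waduwunruzi*.

waduwunruzi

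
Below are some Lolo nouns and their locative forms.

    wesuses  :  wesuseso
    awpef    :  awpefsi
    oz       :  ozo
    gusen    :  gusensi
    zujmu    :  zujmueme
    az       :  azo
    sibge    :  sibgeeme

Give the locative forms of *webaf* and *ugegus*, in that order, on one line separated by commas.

Looking at the final sound of each stem: -o when the stem ends in a sibilant (*wesuses*, *oz*, *az*); -si when the stem ends in a non-sibilant consonant (*awpef*, *gusen*); -eme when the stem ends in a vowel (*zujmu*, *sibge*).
*webaf*: final sound = /f/, a non-sibilant consonant → -si → *webafsi*.
Since the final sound of *ugegus* is /s/ (a sibilant), it takes -o, giving *ugeguso*.

webafsi, ugeguso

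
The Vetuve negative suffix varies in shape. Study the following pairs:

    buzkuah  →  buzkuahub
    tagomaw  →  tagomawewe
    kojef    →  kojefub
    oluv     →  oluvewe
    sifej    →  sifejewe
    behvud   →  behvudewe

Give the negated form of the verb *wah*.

wahub

The alternation tracks the final consonant of the stem — -ub when the stem ends in a voiceless consonant (*buzkuah*, *kojef*); -ewe when the stem ends in a voiced consonant (*tagomaw*, *oluv*, *sifej*, *behvud*).
*wah*: final consonant = /h/, voiceless → -ub → *wahub*.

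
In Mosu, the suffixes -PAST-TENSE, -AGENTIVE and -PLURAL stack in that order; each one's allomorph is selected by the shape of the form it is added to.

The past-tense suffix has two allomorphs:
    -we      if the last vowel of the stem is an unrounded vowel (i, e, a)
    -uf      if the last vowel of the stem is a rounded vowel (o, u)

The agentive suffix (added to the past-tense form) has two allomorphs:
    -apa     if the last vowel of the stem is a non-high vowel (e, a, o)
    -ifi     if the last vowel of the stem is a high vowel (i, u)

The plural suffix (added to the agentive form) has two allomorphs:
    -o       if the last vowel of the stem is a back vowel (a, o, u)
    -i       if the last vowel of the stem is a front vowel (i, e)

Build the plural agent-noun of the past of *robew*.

*robew*: last vowel = /e/, an unrounded vowel → -we → *robewwe*.
Since the last vowel of the past-tense form *robewwe* is /e/ (a non-high vowel), it takes -apa, giving *robewweapa*.
The agentive form *robewweapa* — last vowel /a/ (a back vowel) → -o → *robewweapao*.

robewweapao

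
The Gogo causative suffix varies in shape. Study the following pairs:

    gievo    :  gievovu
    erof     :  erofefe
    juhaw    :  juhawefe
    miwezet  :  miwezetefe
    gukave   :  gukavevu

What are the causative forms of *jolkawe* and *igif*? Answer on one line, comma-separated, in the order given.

Looking at the final sound of each stem: -efe when the stem ends in a consonant (*erof*, *juhaw*, *miwezet*); -vu when the stem ends in a vowel (*gievo*, *gukave*).
The final sound of *jolkawe* is /e/, which is a vowel, so the suffix is -vu, giving *jolkawevu*.
Since the final sound of *igif* is /f/ (a consonant), it takes -efe, giving *igifefe*.

jolkawevu, igifefe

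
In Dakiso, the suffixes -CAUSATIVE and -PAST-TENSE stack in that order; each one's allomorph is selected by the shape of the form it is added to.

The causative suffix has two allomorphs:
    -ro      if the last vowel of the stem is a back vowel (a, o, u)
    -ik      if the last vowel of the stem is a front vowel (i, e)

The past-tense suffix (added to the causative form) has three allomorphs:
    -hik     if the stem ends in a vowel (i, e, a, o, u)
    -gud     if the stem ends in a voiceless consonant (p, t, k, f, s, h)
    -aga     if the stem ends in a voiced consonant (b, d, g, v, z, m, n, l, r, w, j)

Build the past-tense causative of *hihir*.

hihirikgud

*hihir* — last vowel /i/ (a front vowel) → -ik → *hihirik*.
The final sound of the causative form *hihirik* is /k/, which is a voiceless consonant, so the past-tense suffix is -gud, giving *hihirikgud*.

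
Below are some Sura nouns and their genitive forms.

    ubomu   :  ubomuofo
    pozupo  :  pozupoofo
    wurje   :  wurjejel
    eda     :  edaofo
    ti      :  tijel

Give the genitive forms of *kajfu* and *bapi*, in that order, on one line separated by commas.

Looking at the last vowel of each stem: -jel when the last vowel of the stem is a front vowel (*wurje*, *ti*); -ofo when the last vowel of the stem is a back vowel (*ubomu*, *pozupo*, *eda*).
Since the last vowel of *kajfu* is /u/ (a back vowel), it takes -ofo, giving *kajfuofo*.
*bapi* — last vowel /i/ (a front vowel) → -jel → *bapijel*.

kajfuofo, bapijel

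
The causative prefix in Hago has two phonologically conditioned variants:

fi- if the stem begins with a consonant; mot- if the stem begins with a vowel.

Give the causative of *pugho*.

fipugho

The first sound of *pugho* is /p/, which is a consonant, so the prefix is fi-, giving *fipugho*.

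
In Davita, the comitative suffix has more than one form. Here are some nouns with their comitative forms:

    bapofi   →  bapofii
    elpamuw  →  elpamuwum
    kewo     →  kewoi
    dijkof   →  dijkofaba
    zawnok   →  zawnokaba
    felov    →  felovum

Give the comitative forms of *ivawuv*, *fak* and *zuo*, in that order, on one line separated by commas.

ivawuvum, fakaba, zuoi

Looking at the final sound of each stem: -aba when the stem ends in a voiceless consonant (*dijkof*, *zawnok*); -um when the stem ends in a voiced consonant (*elpamuw*, *felov*); -i when the stem ends in a vowel (*bapofi*, *kewo*).
The final sound of *ivawuv* is /v/, which is a voiced consonant, so the suffix is -um, giving *ivawuvum*.
*fak* — final sound /k/ (a voiceless consonant) → -aba → *fakaba*.
*zuo*: final sound = /o/, a vowel → -i → *zuoi*.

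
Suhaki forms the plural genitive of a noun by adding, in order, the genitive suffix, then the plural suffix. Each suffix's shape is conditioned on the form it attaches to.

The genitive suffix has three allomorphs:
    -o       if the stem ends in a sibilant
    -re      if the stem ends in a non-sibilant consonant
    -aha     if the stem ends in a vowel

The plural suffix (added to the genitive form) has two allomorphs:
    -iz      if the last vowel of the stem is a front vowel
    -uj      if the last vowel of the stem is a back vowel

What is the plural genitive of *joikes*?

joikesouj

*joikes*: final sound = /s/, a sibilant → -o → *joikeso*.
Since the last vowel of the genitive form *joikeso* is /o/ (a back vowel), it takes -uj, giving *joikesouj*.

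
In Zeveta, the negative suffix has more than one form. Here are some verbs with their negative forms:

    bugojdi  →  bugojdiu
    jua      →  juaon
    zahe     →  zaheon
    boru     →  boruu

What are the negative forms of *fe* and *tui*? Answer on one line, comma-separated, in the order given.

feon, tuiu

Looking at the last vowel of each stem: -u when the last vowel of the stem is a high vowel (*bugojdi*, *boru*); -on when the last vowel of the stem is a non-high vowel (*jua*, *zahe*).
Since the last vowel of *fe* is /e/ (a non-high vowel), it takes -on, giving *feon*.
The last vowel of *tui* is /i/, which is a high vowel, so the suffix is -u, giving *tuiu*.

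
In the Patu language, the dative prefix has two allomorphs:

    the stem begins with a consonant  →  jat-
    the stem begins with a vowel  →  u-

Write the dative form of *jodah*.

jatjodah

The first sound of *jodah* is /j/, which is a consonant, so the prefix is jat-, giving *jatjodah*.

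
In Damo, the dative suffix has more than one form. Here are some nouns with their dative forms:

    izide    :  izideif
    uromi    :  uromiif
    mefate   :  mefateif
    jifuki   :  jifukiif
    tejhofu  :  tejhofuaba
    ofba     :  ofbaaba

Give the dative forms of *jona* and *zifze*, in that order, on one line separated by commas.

The alternation tracks the last vowel of the stem — -if when the last vowel of the stem is a front vowel (*izide*, *uromi*, *mefate*, *jifuki*); -aba when the last vowel of the stem is a back vowel (*tejhofu*, *ofba*).
*jona*: last vowel = /a/, a back vowel → -aba → *jonaaba*.
*zifze*: last vowel = /e/, a front vowel → -if → *zifzeif*.

jonaaba, zifzeif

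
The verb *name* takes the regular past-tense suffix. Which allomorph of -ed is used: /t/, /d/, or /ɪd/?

/d/

The stem *name* ends in a voiced sound other than /d/.
The -ed suffix is realized as /ɪd/ after /t, d/; as /t/ after other voiceless consonants; and as /d/ after other voiced sounds.
So -ed on *name* is pronounced /d/.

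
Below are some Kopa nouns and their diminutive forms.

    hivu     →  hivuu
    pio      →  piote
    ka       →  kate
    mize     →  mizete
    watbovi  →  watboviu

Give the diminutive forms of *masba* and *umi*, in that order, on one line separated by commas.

masbate, umiu

Looking at the last vowel of each stem: -u when the last vowel of the stem is a high vowel (*hivu*, *watbovi*); -te when the last vowel of the stem is a non-high vowel (*pio*, *ka*, *mize*).
Since the last vowel of *masba* is /a/ (a non-high vowel), it takes -te, giving *masbate*.
Since the last vowel of *umi* is /i/ (a high vowel), it takes -u, giving *umiu*.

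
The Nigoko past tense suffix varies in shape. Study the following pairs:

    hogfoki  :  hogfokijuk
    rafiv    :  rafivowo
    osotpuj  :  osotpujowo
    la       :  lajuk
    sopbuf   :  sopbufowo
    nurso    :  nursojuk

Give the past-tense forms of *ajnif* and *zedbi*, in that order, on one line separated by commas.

The alternation tracks the final sound of the stem — -owo when the stem ends in a consonant (*rafiv*, *osotpuj*, *sopbuf*); -juk when the stem ends in a vowel (*hogfoki*, *la*, *nurso*).
*ajnif*: final sound = /f/, a consonant → -owo → *ajnifowo*.
*zedbi* — final sound /i/ (a vowel) → -juk → *zedbijuk*.

ajnifowo, zedbijuk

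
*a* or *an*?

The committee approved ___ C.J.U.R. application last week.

a

The indefinite article is chosen by the initial *sound* of the following word, not its spelling.
The initialism *C.J.U.R.* is read letter by letter; the first letter, C, is pronounced /siː/, which begins with a consonant sound.
So the article is *a*: The committee approved a C.J.U.R. application last week.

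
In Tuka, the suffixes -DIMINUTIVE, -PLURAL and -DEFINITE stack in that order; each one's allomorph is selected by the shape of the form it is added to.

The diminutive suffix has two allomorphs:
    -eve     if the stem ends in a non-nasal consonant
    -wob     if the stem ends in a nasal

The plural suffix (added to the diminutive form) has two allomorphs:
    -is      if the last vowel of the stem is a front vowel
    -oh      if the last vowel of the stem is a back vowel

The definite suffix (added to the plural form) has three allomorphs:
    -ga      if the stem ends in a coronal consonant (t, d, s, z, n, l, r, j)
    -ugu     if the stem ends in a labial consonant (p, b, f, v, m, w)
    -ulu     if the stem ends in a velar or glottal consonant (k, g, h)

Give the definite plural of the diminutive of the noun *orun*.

The final consonant of *orun* is /n/, which is a nasal, so the diminutive suffix is -wob, giving *orunwob*.
The diminutive form *orunwob*: last vowel = /o/, a back vowel → -oh → *orunwoboh*.
The final consonant of the plural form *orunwoboh* is /h/, which is velar/glottal, so the definite suffix is -ulu, giving *orunwobohulu*.

orunwobohulu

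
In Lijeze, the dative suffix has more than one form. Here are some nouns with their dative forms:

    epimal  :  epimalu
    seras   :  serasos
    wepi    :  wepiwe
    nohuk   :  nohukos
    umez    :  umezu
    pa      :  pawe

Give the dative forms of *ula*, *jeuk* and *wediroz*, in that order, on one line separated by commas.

Looking at the final sound of each stem: -os when the stem ends in a voiceless consonant (*seras*, *nohuk*); -u when the stem ends in a voiced consonant (*epimal*, *umez*); -we when the stem ends in a vowel (*wepi*, *pa*).
*ula*: final sound = /a/, a vowel → -we → *ulawe*.
Since the final sound of *jeuk* is /k/ (a voiceless consonant), it takes -os, giving *jeukos*.
*wediroz* — final sound /z/ (a voiced consonant) → -u → *wedirozu*.

ulawe, jeukos, wedirozu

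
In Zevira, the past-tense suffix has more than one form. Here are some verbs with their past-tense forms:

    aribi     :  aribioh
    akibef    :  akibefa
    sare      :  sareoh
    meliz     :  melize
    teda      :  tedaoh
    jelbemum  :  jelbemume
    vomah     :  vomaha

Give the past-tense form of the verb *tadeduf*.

The alternation tracks the final sound of the stem — -a when the stem ends in a voiceless consonant (*akibef*, *vomah*); -e when the stem ends in a voiced consonant (*meliz*, *jelbemum*); -oh when the stem ends in a vowel (*aribi*, *sare*, *teda*).
The final sound of *tadeduf* is /f/, which is a voiceless consonant, so the suffix is -a, giving *tadedufa*.

tadedufa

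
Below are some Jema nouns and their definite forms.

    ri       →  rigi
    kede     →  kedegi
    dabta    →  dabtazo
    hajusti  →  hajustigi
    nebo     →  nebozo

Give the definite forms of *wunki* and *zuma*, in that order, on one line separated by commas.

wunkigi, zumazo

The suffix is conditioned by the last vowel: -gi when the last vowel of the stem is a front vowel (*ri*, *kede*, *hajusti*); -zo when the last vowel of the stem is a back vowel (*dabta*, *nebo*).
The last vowel of *wunki* is /i/, which is a front vowel, so the suffix is -gi, giving *wunkigi*.
*zuma*: last vowel = /a/, a back vowel → -zo → *zumazo*.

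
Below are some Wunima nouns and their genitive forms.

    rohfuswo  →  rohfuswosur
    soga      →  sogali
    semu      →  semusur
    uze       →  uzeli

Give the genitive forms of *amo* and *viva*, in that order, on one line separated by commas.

The pattern is rounding harmony: -sur when the last vowel of the stem is a rounded vowel (*rohfuswo*, *semu*); -li when the last vowel of the stem is an unrounded vowel (*soga*, *uze*).
*amo*: last vowel = /o/, a rounded vowel → -sur → *amosur*.
Since the last vowel of *viva* is /a/ (an unrounded vowel), it takes -li, giving *vivali*.

amosur, vivali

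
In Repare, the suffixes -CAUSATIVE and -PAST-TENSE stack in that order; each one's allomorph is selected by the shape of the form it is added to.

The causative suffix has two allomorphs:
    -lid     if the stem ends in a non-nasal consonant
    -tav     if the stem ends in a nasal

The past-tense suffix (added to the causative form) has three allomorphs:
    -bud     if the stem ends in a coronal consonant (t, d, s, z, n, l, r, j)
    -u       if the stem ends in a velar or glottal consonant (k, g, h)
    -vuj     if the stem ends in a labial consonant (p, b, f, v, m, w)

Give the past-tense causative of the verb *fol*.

follidbud

The final consonant of *fol* is /l/, which is non-nasal, so the causative suffix is -lid, giving *follid*.
Since the final consonant of the causative form *follid* is /d/ (coronal), it takes -bud, giving *follidbud*.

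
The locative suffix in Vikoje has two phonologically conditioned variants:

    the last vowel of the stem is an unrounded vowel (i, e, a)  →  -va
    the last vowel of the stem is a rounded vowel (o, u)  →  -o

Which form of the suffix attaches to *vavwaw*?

*vavwaw* — last vowel /a/ (an unrounded vowel) → -va.

-va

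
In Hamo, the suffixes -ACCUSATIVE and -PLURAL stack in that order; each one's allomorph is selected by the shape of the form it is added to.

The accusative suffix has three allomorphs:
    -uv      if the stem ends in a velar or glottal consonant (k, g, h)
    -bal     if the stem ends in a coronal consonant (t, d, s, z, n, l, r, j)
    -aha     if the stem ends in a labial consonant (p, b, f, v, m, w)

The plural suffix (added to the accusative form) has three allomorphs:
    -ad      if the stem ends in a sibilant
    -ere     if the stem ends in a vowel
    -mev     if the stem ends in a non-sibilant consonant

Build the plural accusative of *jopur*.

jopurbalmev

*jopur* — final consonant /r/ (coronal) → -bal → *jopurbal*.
The accusative form *jopurbal*: final sound = /l/, a non-sibilant consonant → -mev → *jopurbalmev*.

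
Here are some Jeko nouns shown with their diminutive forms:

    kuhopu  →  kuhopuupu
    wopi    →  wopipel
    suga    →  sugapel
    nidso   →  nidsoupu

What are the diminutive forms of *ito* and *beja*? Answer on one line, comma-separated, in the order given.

Looking at the last vowel of each stem: -upu when the last vowel of the stem is a rounded vowel (*kuhopu*, *nidso*); -pel when the last vowel of the stem is an unrounded vowel (*wopi*, *suga*).
*ito*: last vowel = /o/, a rounded vowel → -upu → *itoupu*.
*beja*: last vowel = /a/, an unrounded vowel → -pel → *bejapel*.

itoupu, bejapel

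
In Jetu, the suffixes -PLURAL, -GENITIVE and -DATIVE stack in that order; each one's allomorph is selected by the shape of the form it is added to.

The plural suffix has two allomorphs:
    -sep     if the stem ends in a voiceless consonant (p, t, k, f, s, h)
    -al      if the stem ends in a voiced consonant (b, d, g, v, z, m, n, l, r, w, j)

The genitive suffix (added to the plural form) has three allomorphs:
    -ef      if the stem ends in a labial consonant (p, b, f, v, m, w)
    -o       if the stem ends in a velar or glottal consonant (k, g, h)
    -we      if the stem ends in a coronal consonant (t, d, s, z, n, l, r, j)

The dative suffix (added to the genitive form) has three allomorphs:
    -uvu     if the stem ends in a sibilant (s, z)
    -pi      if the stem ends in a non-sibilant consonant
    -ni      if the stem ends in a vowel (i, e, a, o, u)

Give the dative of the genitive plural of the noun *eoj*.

eojalweni

*eoj*: final consonant = /j/, voiced → -al → *eojal*.
The plural form *eojal* — final consonant /l/ (coronal) → -we → *eojalwe*.
The genitive form *eojalwe*: final sound = /e/, a vowel → -ni → *eojalweni*.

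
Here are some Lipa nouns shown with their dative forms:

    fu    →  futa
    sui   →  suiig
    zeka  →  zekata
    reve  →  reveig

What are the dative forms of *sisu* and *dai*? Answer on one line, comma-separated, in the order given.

The pattern is front/back vowel harmony: -ig when the last vowel of the stem is a front vowel (*sui*, *reve*); -ta when the last vowel of the stem is a back vowel (*fu*, *zeka*).
The last vowel of *sisu* is /u/, which is a back vowel, so the suffix is -ta, giving *sisuta*.
*dai* — last vowel /i/ (a front vowel) → -ig → *daiig*.

sisuta, daiig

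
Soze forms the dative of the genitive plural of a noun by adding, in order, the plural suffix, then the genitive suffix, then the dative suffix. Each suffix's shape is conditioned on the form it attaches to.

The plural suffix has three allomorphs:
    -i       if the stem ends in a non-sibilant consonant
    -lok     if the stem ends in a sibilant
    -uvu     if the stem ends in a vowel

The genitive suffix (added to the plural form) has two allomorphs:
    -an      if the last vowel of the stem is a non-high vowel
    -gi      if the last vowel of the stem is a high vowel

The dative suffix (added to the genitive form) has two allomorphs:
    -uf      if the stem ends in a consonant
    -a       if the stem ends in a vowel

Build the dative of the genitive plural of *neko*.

nekouvugia

*neko*: final sound = /o/, a vowel → -uvu → *nekouvu*.
The plural form *nekouvu*: last vowel = /u/, a high vowel → -gi → *nekouvugi*.
The final sound of the genitive form *nekouvugi* is /i/, which is a vowel, so the dative suffix is -a, giving *nekouvugia*.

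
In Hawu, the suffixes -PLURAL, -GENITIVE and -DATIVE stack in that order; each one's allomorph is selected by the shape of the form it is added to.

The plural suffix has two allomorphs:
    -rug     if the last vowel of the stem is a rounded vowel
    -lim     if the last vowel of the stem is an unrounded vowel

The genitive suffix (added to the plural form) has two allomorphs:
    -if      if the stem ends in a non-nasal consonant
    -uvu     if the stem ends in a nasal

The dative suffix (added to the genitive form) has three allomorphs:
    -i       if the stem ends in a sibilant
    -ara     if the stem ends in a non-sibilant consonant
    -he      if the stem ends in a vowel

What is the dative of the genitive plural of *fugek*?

*fugek*: last vowel = /e/, an unrounded vowel → -lim → *fugeklim*.
Since the final consonant of the plural form *fugeklim* is /m/ (a nasal), it takes -uvu, giving *fugeklimuvu*.
Since the final sound of the genitive form *fugeklimuvu* is /u/ (a vowel), it takes -he, giving *fugeklimuvuhe*.

fugeklimuvuhe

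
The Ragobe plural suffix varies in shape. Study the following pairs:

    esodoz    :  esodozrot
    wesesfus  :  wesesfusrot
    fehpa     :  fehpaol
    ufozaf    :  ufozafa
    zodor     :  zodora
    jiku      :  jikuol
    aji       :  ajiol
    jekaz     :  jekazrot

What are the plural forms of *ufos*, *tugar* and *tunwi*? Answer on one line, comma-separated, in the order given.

ufosrot, tugara, tunwiol

Looking at the final sound of each stem: -rot when the stem ends in a sibilant (*esodoz*, *wesesfus*, *jekaz*); -a when the stem ends in a non-sibilant consonant (*ufozaf*, *zodor*); -ol when the stem ends in a vowel (*fehpa*, *jiku*, *aji*).
Since the final sound of *ufos* is /s/ (a sibilant), it takes -rot, giving *ufosrot*.
Since the final sound of *tugar* is /r/ (a non-sibilant consonant), it takes -a, giving *tugara*.
The final sound of *tunwi* is /i/, which is a vowel, so the suffix is -ol, giving *tunwiol*.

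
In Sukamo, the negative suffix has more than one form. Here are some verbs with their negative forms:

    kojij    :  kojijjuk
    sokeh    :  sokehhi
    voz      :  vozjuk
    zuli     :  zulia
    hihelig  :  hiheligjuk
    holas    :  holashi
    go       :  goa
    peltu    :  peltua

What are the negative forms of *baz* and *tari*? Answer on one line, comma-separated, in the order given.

bazjuk, taria

The suffix is conditioned by the final sound: -hi when the stem ends in a voiceless consonant (*sokeh*, *holas*); -juk when the stem ends in a voiced consonant (*kojij*, *voz*, *hihelig*); -a when the stem ends in a vowel (*zuli*, *go*, *peltu*).
*baz*: final sound = /z/, a voiced consonant → -juk → *bazjuk*.
The final sound of *tari* is /i/, which is a vowel, so the suffix is -a, giving *taria*.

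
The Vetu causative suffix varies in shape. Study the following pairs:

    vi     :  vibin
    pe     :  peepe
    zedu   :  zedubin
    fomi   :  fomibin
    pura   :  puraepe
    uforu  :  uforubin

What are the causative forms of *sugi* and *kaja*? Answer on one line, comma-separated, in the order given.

sugibin, kajaepe

The suffix is conditioned by the last vowel: -bin when the last vowel of the stem is a high vowel (*vi*, *zedu*, *fomi*, *uforu*); -epe when the last vowel of the stem is a non-high vowel (*pe*, *pura*).
*sugi* — last vowel /i/ (a high vowel) → -bin → *sugibin*.
*kaja*: last vowel = /a/, a non-high vowel → -epe → *kajaepe*.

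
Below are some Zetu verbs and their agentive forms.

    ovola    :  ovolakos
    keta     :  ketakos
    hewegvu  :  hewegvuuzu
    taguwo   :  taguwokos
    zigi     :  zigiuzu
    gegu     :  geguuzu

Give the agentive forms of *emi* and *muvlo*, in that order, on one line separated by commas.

The alternation tracks the last vowel of the stem — -uzu when the last vowel of the stem is a high vowel (*hewegvu*, *zigi*, *gegu*); -kos when the last vowel of the stem is a non-high vowel (*ovola*, *keta*, *taguwo*).
The last vowel of *emi* is /i/, which is a high vowel, so the suffix is -uzu, giving *emiuzu*.
*muvlo* — last vowel /o/ (a non-high vowel) → -kos → *muvlokos*.

emiuzu, muvlokos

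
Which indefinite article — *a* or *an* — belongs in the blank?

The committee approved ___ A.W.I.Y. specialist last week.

an

The indefinite article is chosen by the initial *sound* of the following word, not its spelling.
The initialism *A.W.I.Y.* is read letter by letter; the first letter, A, is pronounced /eɪ/, which begins with a vowel sound.
So the article is *an*: The committee approved an A.W.I.Y. specialist last week.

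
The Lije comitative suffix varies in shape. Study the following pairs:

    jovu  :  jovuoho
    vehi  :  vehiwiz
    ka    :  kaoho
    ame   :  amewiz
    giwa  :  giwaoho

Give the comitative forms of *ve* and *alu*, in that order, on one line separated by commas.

vewiz, aluoho

The suffix is conditioned by the last vowel: -wiz when the last vowel of the stem is a front vowel (*vehi*, *ame*); -oho when the last vowel of the stem is a back vowel (*jovu*, *ka*, *giwa*).
*ve* — last vowel /e/ (a front vowel) → -wiz → *vewiz*.
*alu*: last vowel = /u/, a back vowel → -oho → *aluoho*.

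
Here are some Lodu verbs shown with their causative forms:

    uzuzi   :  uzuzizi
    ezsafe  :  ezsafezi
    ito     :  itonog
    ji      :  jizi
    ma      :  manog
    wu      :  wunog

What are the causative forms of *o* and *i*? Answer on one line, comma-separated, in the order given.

The suffix is conditioned by the last vowel: -zi when the last vowel of the stem is a front vowel (*uzuzi*, *ezsafe*, *ji*); -nog when the last vowel of the stem is a back vowel (*ito*, *ma*, *wu*).
Since the last vowel of *o* is /o/ (a back vowel), it takes -nog, giving *onog*.
*i*: last vowel = /i/, a front vowel → -zi → *izi*.

onog, izi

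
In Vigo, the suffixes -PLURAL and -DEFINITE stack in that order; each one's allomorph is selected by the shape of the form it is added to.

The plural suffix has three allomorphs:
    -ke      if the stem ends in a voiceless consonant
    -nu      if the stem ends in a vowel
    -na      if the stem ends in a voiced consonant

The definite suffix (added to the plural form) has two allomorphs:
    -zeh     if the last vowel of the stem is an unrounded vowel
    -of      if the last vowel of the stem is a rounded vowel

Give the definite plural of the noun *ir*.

irnazeh

*ir*: final sound = /r/, a voiced consonant → -na → *irna*.
The last vowel of the plural form *irna* is /a/, which is an unrounded vowel, so the definite suffix is -zeh, giving *irnazeh*.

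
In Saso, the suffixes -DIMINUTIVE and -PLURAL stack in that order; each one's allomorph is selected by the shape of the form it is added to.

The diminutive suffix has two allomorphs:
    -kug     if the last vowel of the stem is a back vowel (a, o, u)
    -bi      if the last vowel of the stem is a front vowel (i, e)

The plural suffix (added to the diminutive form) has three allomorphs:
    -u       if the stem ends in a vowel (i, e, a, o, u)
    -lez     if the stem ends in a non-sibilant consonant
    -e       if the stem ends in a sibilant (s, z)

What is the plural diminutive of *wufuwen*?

wufuwenbiu

The last vowel of *wufuwen* is /e/, which is a front vowel, so the diminutive suffix is -bi, giving *wufuwenbi*.
The diminutive form *wufuwenbi*: final sound = /i/, a vowel → -u → *wufuwenbiu*.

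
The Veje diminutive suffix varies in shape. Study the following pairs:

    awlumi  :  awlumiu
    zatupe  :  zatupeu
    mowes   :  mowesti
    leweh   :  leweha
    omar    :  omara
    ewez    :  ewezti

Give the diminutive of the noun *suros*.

The alternation tracks the final sound of the stem — -ti when the stem ends in a sibilant (*mowes*, *ewez*); -a when the stem ends in a non-sibilant consonant (*leweh*, *omar*); -u when the stem ends in a vowel (*awlumi*, *zatupe*).
Since the final sound of *suros* is /s/ (a sibilant), it takes -ti, giving *surosti*.

surosti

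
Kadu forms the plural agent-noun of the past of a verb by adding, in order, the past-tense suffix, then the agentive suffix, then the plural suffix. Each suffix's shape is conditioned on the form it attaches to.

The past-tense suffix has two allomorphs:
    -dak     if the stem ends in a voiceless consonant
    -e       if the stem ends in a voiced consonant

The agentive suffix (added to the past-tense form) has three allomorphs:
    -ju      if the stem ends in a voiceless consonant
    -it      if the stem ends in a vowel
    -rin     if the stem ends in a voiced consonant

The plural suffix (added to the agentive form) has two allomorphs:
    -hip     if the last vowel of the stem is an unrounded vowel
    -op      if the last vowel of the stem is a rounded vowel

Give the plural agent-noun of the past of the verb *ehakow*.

Since the final consonant of *ehakow* is /w/ (voiced), it takes -e, giving *ehakowe*.
Since the final sound of the past-tense form *ehakowe* is /e/ (a vowel), it takes -it, giving *ehakoweit*.
Since the last vowel of the agentive form *ehakoweit* is /i/ (an unrounded vowel), it takes -hip, giving *ehakoweithip*.

ehakoweithip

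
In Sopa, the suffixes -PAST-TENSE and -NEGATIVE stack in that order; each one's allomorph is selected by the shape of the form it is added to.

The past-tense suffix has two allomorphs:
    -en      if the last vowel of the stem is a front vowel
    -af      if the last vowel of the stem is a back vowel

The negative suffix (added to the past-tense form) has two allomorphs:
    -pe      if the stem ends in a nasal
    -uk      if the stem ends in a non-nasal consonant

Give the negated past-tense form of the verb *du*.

*du* — last vowel /u/ (a back vowel) → -af → *duaf*.
The past-tense form *duaf*: final consonant = /f/, non-nasal → -uk → *duafuk*.

duafuk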